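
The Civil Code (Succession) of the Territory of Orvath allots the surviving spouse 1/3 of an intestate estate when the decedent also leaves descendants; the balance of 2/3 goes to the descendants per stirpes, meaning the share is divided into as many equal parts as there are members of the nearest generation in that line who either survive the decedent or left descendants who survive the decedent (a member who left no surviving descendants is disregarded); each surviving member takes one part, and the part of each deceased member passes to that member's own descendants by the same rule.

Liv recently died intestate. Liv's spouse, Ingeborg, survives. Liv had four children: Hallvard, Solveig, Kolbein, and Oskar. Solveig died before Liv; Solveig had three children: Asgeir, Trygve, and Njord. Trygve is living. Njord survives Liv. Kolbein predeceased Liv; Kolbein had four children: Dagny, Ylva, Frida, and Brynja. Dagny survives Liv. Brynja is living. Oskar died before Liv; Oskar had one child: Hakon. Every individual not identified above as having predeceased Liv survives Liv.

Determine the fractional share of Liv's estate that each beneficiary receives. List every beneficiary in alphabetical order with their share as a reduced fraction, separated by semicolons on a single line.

Ingeborg, as surviving spouse, takes 1/3.
The remaining 2/3 passes to Liv's descendants per stirpes.
The 2/3 is divided into 4 equal shares of 1/6 among Hallvard, Solveig, Kolbein, Oskar.
Hallvard is living and takes 1/6.
Solveig predeceased; the 1/6 allotted to Solveig's branch passes to Solveig's issue by representation.
The 1/6 is divided into 3 equal shares of 1/18 among Asgeir, Trygve, Njord.
Asgeir is living and takes 1/18.
Trygve is living and takes 1/18.
Njord is living and takes 1/18.
Kolbein predeceased; the 1/6 allotted to Kolbein's branch passes to Kolbein's issue by representation.
The 1/6 is divided into 4 equal shares of 1/24 among Dagny, Ylva, Frida, Brynja.
Dagny is living and takes 1/24.
Ylva is living and takes 1/24.
Frida is living and takes 1/24.
Brynja is living and takes 1/24.
Oskar predeceased; the 1/6 allotted to Oskar's branch passes to Oskar's issue by representation.
Hakon is the sole taker at this level and receives the full 1/6.

Asgeir 1/18; Brynja 1/24; Dagny 1/24; Frida 1/24; Hakon 1/6; Hallvard 1/6; Ingeborg 1/3; Njord 1/18; Trygve 1/18; Ylva 1/24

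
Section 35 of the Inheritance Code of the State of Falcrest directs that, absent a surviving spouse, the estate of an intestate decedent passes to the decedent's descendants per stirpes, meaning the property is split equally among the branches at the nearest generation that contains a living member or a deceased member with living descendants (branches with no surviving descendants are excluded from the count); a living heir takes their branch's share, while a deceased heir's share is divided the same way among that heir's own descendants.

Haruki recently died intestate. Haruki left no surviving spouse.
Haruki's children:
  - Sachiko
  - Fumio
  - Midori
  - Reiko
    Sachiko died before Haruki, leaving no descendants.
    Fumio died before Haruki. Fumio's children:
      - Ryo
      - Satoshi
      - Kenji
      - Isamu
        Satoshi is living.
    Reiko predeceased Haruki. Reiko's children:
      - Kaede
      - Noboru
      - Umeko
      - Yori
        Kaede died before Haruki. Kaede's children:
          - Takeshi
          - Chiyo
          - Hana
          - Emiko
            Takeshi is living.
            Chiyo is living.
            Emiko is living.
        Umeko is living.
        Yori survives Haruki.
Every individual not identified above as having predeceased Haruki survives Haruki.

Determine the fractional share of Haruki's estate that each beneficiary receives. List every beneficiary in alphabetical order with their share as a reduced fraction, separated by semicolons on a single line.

There is no surviving spouse, so the entire estate passes to Haruki's descendants per stirpes.
Sachiko left no surviving issue, so that branch lapses and is disregarded.
The estate is divided into 3 equal shares of 1/3 among Fumio, Midori, Reiko.
Fumio predeceased; the 1/3 allotted to Fumio's branch passes to Fumio's issue by representation.
The 1/3 is divided into 4 equal shares of 1/12 among Ryo, Satoshi, Kenji, Isamu.
Ryo is living and takes 1/12.
Satoshi is living and takes 1/12.
Kenji is living and takes 1/12.
Isamu is living and takes 1/12.
Midori is living and takes 1/3.
Reiko predeceased; the 1/3 allotted to Reiko's branch passes to Reiko's issue by representation.
The 1/3 is divided into 4 equal shares of 1/12 among Kaede, Noboru, Umeko, Yori.
Kaede predeceased; the 1/12 allotted to Kaede's branch passes to Kaede's issue by representation.
The 1/12 is divided into 4 equal shares of 1/48 among Takeshi, Chiyo, Hana, Emiko.
Takeshi is living and takes 1/48.
Chiyo is living and takes 1/48.
Hana is living and takes 1/48.
Emiko is living and takes 1/48.
Noboru is living and takes 1/12.
Umeko is living and takes 1/12.
Yori is living and takes 1/12.

Chiyo 1/48; Emiko 1/48; Hana 1/48; Isamu 1/12; Kenji 1/12; Midori 1/3; Noboru 1/12; Ryo 1/12; Satoshi 1/12; Takeshi 1/48; Umeko 1/12; Yori 1/12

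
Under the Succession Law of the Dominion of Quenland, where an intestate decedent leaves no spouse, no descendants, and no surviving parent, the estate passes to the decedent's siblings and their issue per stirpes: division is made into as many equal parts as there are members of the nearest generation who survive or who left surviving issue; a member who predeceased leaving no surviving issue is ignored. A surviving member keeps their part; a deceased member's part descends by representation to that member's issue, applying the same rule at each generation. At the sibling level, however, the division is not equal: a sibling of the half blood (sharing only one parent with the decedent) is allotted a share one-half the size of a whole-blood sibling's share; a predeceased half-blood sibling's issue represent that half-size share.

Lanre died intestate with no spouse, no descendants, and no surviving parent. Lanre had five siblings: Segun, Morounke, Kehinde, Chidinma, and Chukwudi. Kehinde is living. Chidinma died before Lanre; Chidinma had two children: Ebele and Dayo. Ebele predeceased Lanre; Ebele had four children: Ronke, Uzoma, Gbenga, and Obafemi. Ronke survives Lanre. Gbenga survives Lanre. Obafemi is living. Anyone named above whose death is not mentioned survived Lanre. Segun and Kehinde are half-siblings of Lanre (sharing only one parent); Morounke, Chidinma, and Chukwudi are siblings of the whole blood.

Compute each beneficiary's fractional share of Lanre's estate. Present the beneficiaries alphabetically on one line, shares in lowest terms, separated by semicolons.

Chukwudi 1/4; Dayo 1/8; Gbenga 1/32; Kehinde 1/8; Morounke 1/4; Obafemi 1/32; Ronke 1/32; Segun 1/8; Uzoma 1/32

No spouse, descendants, or parent survives, so the estate passes to Lanre's siblings per stirpes.
Half-blood siblings count for one-half the weight of whole-blood siblings at the initial division.
Dividing 1 in proportion to weights (total weight 4): Segun (weight 1/2) → 1/8; Morounke (weight 1) → 1/4; Kehinde (weight 1/2) → 1/8; Chidinma (weight 1) → 1/4; Chukwudi (weight 1) → 1/4.
Segun is living and takes 1/8.
Morounke is living and takes 1/4.
Kehinde is living and takes 1/8.
Chidinma predeceased; the 1/4 allotted to Chidinma's branch passes to Chidinma's issue by representation.
The 1/4 is divided into 2 equal shares of 1/8 among Ebele, Dayo.
Ebele predeceased; the 1/8 allotted to Ebele's branch passes to Ebele's issue by representation.
The 1/8 is divided into 4 equal shares of 1/32 among Ronke, Uzoma, Gbenga, Obafemi.
Ronke is living and takes 1/32.
Uzoma is living and takes 1/32.
Gbenga is living and takes 1/32.
Obafemi is living and takes 1/32.
Dayo is living and takes 1/8.
Chukwudi is living and takes 1/4.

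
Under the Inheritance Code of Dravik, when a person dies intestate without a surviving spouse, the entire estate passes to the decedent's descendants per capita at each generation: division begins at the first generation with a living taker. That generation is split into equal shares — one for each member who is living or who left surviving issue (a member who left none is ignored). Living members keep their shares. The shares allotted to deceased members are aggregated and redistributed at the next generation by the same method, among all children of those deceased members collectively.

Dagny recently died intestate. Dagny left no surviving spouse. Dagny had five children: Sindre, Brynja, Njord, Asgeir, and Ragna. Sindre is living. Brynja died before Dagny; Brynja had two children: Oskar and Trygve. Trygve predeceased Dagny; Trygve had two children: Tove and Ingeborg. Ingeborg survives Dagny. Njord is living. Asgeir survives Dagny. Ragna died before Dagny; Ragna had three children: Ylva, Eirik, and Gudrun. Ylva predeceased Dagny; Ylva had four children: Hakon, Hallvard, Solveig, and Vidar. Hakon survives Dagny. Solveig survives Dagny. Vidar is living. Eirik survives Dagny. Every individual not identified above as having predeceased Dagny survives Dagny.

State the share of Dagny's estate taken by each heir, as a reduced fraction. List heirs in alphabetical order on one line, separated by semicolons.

There is no surviving spouse, so the entire estate passes to Dagny's descendants per capita at each generation.
At generation 1 (Sindre, Brynja, Njord, Asgeir, Ragna) there are 5 shares of (1)/5 = 1/5 each.
Living: Sindre, Njord, and Asgeir — each takes 1/5.
Deceased: Brynja and Ragna. Their combined 2/5 is pooled and carried to generation 2.
At generation 2 (Oskar, Trygve, Ylva, Eirik, Gudrun) there are 5 shares of (2/5)/5 = 2/25 each.
Living: Oskar, Eirik, and Gudrun — each takes 2/25.
Deceased: Trygve and Ylva. Their combined 4/25 is pooled and carried to generation 3.
At generation 3 (Tove, Ingeborg, Hakon, Hallvard, Solveig, Vidar) there are 6 shares of (4/25)/6 = 2/75 each.
Living: Tove, Ingeborg, Hakon, Hallvard, Solveig, and Vidar — each takes 2/75.

Asgeir 1/5; Eirik 2/25; Gudrun 2/25; Hakon 2/75; Hallvard 2/75; Ingeborg 2/75; Njord 1/5; Oskar 2/25; Sindre 1/5; Solveig 2/75; Tove 2/75; Vidar 2/75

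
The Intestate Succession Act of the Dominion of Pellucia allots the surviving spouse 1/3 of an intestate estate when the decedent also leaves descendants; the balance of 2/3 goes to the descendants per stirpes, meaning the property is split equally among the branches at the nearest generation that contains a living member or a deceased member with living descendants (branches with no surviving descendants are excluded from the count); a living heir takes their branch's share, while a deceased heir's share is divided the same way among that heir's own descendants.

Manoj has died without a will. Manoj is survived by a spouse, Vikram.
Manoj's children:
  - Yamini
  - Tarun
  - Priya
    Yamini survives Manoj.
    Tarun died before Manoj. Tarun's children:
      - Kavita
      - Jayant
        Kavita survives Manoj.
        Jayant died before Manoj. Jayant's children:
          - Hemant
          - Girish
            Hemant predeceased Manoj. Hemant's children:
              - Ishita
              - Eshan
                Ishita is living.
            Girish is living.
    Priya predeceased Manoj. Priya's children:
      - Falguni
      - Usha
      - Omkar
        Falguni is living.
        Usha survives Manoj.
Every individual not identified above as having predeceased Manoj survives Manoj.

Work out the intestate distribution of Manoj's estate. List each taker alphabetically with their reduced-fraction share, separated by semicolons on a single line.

Vikram, as surviving spouse, takes 1/3.
The remaining 2/3 passes to Manoj's descendants per stirpes.
The 2/3 is divided into 3 equal shares of 2/9 among Yamini, Tarun, Priya.
Yamini is living and takes 2/9.
Tarun predeceased; the 2/9 allotted to Tarun's branch passes to Tarun's issue by representation.
The 2/9 is divided into 2 equal shares of 1/9 among Kavita, Jayant.
Kavita is living and takes 1/9.
Jayant predeceased; the 1/9 allotted to Jayant's branch passes to Jayant's issue by representation.
The 1/9 is divided into 2 equal shares of 1/18 among Hemant, Girish.
Hemant predeceased; the 1/18 allotted to Hemant's branch passes to Hemant's issue by representation.
The 1/18 is divided into 2 equal shares of 1/36 among Ishita, Eshan.
Ishita is living and takes 1/36.
Eshan is living and takes 1/36.
Girish is living and takes 1/18.
Priya predeceased; the 2/9 allotted to Priya's branch passes to Priya's issue by representation.
The 2/9 is divided into 3 equal shares of 2/27 among Falguni, Usha, Omkar.
Falguni is living and takes 2/27.
Usha is living and takes 2/27.
Omkar is living and takes 2/27.

Eshan 1/36; Falguni 2/27; Girish 1/18; Ishita 1/36; Kavita 1/9; Omkar 2/27; Usha 2/27; Vikram 1/3; Yamini 2/9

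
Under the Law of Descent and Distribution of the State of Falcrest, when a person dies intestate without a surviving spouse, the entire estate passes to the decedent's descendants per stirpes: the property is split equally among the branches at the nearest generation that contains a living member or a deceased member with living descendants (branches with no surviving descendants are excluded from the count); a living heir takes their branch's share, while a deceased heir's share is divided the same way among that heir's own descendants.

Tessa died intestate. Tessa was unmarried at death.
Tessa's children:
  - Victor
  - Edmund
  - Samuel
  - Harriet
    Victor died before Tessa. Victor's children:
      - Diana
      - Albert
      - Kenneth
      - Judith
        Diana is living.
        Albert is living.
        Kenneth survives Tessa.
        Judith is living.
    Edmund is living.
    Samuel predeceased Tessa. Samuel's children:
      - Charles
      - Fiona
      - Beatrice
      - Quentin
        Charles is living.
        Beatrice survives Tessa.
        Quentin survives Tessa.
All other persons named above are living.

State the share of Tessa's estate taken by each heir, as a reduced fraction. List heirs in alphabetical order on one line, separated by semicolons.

Albert 1/16; Beatrice 1/16; Charles 1/16; Diana 1/16; Edmund 1/4; Fiona 1/16; Harriet 1/4; Judith 1/16; Kenneth 1/16; Quentin 1/16

There is no surviving spouse, so the entire estate passes to Tessa's descendants per stirpes.
The estate is divided into 4 equal shares of 1/4 among Victor, Edmund, Samuel, Harriet.
Victor predeceased; the 1/4 allotted to Victor's branch passes to Victor's issue by representation.
The 1/4 is divided into 4 equal shares of 1/16 among Diana, Albert, Kenneth, Judith.
Diana is living and takes 1/16.
Albert is living and takes 1/16.
Kenneth is living and takes 1/16.
Judith is living and takes 1/16.
Edmund is living and takes 1/4.
Samuel predeceased; the 1/4 allotted to Samuel's branch passes to Samuel's issue by representation.
The 1/4 is divided into 4 equal shares of 1/16 among Charles, Fiona, Beatrice, Quentin.
Charles is living and takes 1/16.
Fiona is living and takes 1/16.
Beatrice is living and takes 1/16.
Quentin is living and takes 1/16.
Harriet is living and takes 1/4.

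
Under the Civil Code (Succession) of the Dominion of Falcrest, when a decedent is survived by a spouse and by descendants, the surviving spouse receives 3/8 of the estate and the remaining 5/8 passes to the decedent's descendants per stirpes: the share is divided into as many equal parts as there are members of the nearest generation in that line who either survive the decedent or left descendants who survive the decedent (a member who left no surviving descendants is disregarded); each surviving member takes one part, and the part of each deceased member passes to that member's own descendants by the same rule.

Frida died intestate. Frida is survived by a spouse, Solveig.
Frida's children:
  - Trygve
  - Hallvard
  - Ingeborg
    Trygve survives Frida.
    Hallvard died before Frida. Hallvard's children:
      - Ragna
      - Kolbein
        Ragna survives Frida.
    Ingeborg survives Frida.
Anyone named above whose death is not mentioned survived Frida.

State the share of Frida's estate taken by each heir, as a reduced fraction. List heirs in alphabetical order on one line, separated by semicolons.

Solveig, as surviving spouse, takes 3/8.
The remaining 5/8 passes to Frida's descendants per stirpes.
The 5/8 is divided into 3 equal shares of 5/24 among Trygve, Hallvard, Ingeborg.
Trygve is living and takes 5/24.
Hallvard predeceased; the 5/24 allotted to Hallvard's branch passes to Hallvard's issue by representation.
The 5/24 is divided into 2 equal shares of 5/48 among Ragna, Kolbein.
Ragna is living and takes 5/48.
Kolbein is living and takes 5/48.
Ingeborg is living and takes 5/24.

Ingeborg 5/24; Kolbein 5/48; Ragna 5/48; Solveig 3/8; Trygve 5/24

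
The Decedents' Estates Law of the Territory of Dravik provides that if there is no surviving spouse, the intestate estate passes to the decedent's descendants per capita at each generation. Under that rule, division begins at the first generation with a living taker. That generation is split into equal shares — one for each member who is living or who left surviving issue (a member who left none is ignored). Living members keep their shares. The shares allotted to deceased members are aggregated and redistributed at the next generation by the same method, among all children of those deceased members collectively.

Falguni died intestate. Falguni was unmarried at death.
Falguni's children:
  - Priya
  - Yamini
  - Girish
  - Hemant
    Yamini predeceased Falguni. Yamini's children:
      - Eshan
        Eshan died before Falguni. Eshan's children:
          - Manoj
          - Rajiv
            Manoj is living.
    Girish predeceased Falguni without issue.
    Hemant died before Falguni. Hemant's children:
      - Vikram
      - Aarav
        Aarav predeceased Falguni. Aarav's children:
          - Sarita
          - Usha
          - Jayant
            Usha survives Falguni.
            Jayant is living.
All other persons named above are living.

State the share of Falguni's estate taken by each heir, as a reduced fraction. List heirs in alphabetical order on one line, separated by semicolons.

There is no surviving spouse, so the entire estate passes to Falguni's descendants per capita at each generation.
At generation 1 (Priya, Yamini, Hemant) there are 3 shares of (1)/3 = 1/3 each.
Living: Priya — each takes 1/3.
Deceased: Yamini and Hemant. Their combined 2/3 is pooled and carried to generation 2.
At generation 2 (Eshan, Vikram, Aarav) there are 3 shares of (2/3)/3 = 2/9 each.
Living: Vikram — each takes 2/9.
Deceased: Eshan and Aarav. Their combined 4/9 is pooled and carried to generation 3.
At generation 3 (Manoj, Rajiv, Sarita, Usha, Jayant) there are 5 shares of (4/9)/5 = 4/45 each.
Living: Manoj, Rajiv, Sarita, Usha, and Jayant — each takes 4/45.

Jayant 4/45; Manoj 4/45; Priya 1/3; Rajiv 4/45; Sarita 4/45; Usha 4/45; Vikram 2/9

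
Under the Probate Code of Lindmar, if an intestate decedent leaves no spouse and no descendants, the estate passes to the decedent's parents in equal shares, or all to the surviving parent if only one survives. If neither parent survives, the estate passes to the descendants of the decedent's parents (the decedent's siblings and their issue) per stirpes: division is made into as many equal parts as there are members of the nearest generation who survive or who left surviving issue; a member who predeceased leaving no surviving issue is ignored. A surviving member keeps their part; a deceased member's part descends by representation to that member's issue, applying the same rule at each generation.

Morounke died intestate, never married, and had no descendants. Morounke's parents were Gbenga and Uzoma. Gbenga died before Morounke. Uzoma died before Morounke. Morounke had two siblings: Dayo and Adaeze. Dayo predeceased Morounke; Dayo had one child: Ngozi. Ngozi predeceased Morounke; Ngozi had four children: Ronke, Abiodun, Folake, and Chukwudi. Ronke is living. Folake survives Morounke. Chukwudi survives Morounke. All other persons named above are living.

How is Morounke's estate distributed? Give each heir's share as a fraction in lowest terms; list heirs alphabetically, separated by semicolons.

Abiodun 1/8; Adaeze 1/2; Chukwudi 1/8; Folake 1/8; Ronke 1/8

Neither parent survives and there are no descendants, so the estate passes to Morounke's siblings and their issue per stirpes.
The estate is divided into 2 equal shares of 1/2 among Dayo, Adaeze.
Dayo predeceased; the 1/2 allotted to Dayo's branch passes to Dayo's issue by representation.
Ngozi's line is the sole branch at this level, so the full 1/2 passes to Ngozi's issue by representation.
The 1/2 is divided into 4 equal shares of 1/8 among Ronke, Abiodun, Folake, Chukwudi.
Ronke is living and takes 1/8.
Abiodun is living and takes 1/8.
Folake is living and takes 1/8.
Chukwudi is living and takes 1/8.
Adaeze is living and takes 1/2.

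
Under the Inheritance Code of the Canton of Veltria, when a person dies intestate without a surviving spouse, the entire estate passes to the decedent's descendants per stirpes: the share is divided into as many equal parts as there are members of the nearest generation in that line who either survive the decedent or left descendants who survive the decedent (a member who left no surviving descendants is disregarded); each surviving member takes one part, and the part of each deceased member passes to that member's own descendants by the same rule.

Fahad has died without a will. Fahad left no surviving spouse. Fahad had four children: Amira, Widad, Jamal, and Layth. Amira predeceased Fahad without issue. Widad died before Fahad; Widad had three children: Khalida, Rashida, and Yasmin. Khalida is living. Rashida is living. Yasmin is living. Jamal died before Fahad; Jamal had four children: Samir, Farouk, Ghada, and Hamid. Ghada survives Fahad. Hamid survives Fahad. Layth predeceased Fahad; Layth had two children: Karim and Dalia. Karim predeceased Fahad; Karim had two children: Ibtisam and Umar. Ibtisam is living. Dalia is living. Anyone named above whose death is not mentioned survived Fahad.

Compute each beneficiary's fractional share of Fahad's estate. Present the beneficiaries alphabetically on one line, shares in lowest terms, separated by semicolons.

There is no surviving spouse, so the entire estate passes to Fahad's descendants per stirpes.
Amira left no surviving issue, so that branch lapses and is disregarded.
The estate is divided into 3 equal shares of 1/3 among Widad, Jamal, Layth.
Widad predeceased; the 1/3 allotted to Widad's branch passes to Widad's issue by representation.
The 1/3 is divided into 3 equal shares of 1/9 among Khalida, Rashida, Yasmin.
Khalida is living and takes 1/9.
Rashida is living and takes 1/9.
Yasmin is living and takes 1/9.
Jamal predeceased; the 1/3 allotted to Jamal's branch passes to Jamal's issue by representation.
The 1/3 is divided into 4 equal shares of 1/12 among Samir, Farouk, Ghada, Hamid.
Samir is living and takes 1/12.
Farouk is living and takes 1/12.
Ghada is living and takes 1/12.
Hamid is living and takes 1/12.
Layth predeceased; the 1/3 allotted to Layth's branch passes to Layth's issue by representation.
The 1/3 is divided into 2 equal shares of 1/6 among Karim, Dalia.
Karim predeceased; the 1/6 allotted to Karim's branch passes to Karim's issue by representation.
The 1/6 is divided into 2 equal shares of 1/12 among Ibtisam, Umar.
Ibtisam is living and takes 1/12.
Umar is living and takes 1/12.
Dalia is living and takes 1/6.

Dalia 1/6; Farouk 1/12; Ghada 1/12; Hamid 1/12; Ibtisam 1/12; Khalida 1/9; Rashida 1/9; Samir 1/12; Umar 1/12; Yasmin 1/9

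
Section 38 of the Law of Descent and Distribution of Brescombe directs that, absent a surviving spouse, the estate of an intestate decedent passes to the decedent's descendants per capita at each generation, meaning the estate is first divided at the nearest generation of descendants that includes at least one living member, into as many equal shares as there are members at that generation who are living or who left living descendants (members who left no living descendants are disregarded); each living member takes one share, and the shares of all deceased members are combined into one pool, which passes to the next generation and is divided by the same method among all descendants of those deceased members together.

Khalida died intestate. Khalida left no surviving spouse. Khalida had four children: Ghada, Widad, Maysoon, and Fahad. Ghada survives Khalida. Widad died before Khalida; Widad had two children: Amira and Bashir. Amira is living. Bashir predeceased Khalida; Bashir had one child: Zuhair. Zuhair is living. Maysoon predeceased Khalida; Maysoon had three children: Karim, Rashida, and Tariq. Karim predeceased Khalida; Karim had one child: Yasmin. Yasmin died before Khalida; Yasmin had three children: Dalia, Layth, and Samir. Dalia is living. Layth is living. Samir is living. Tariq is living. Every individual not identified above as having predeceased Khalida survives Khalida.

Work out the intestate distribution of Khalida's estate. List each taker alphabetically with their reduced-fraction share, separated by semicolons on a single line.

Amira 1/10; Dalia 1/30; Fahad 1/4; Ghada 1/4; Layth 1/30; Rashida 1/10; Samir 1/30; Tariq 1/10; Zuhair 1/10

There is no surviving spouse, so the entire estate passes to Khalida's descendants per capita at each generation.
At generation 1 (Ghada, Widad, Maysoon, Fahad) there are 4 shares of (1)/4 = 1/4 each.
Living: Ghada and Fahad — each takes 1/4.
Deceased: Widad and Maysoon. Their combined 1/2 is pooled and carried to generation 2.
At generation 2 (Amira, Bashir, Karim, Rashida, Tariq) there are 5 shares of (1/2)/5 = 1/10 each.
Living: Amira, Rashida, and Tariq — each takes 1/10.
Deceased: Bashir and Karim. Their combined 1/5 is pooled and carried to generation 3.
At generation 3 (Zuhair, Yasmin) there are 2 shares of (1/5)/2 = 1/10 each.
Living: Zuhair — each takes 1/10.
Deceased: Yasmin. That 1/10 share is carried to generation 4.
At generation 4 (Dalia, Layth, Samir) there are 3 shares of (1/10)/3 = 1/30 each.
Living: Dalia, Layth, and Samir — each takes 1/30.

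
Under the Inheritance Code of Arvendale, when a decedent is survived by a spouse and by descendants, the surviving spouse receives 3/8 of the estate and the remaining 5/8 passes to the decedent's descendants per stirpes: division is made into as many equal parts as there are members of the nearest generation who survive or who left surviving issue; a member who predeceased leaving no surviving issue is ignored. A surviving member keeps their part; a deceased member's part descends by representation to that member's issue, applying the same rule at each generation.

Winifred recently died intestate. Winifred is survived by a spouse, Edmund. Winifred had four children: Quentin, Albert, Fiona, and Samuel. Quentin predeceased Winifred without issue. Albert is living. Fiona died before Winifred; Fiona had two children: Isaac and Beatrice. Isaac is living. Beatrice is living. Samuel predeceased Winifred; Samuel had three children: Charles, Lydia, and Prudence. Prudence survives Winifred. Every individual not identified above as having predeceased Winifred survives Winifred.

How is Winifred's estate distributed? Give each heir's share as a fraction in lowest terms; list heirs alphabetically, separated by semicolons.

Edmund, as surviving spouse, takes 3/8.
The remaining 5/8 passes to Winifred's descendants per stirpes.
Quentin left no surviving issue, so that branch lapses and is disregarded.
The 5/8 is divided into 3 equal shares of 5/24 among Albert, Fiona, Samuel.
Albert is living and takes 5/24.
Fiona predeceased; the 5/24 allotted to Fiona's branch passes to Fiona's issue by representation.
The 5/24 is divided into 2 equal shares of 5/48 among Isaac, Beatrice.
Isaac is living and takes 5/48.
Beatrice is living and takes 5/48.
Samuel predeceased; the 5/24 allotted to Samuel's branch passes to Samuel's issue by representation.
The 5/24 is divided into 3 equal shares of 5/72 among Charles, Lydia, Prudence.
Charles is living and takes 5/72.
Lydia is living and takes 5/72.
Prudence is living and takes 5/72.

Albert 5/24; Beatrice 5/48; Charles 5/72; Edmund 3/8; Isaac 5/48; Lydia 5/72; Prudence 5/72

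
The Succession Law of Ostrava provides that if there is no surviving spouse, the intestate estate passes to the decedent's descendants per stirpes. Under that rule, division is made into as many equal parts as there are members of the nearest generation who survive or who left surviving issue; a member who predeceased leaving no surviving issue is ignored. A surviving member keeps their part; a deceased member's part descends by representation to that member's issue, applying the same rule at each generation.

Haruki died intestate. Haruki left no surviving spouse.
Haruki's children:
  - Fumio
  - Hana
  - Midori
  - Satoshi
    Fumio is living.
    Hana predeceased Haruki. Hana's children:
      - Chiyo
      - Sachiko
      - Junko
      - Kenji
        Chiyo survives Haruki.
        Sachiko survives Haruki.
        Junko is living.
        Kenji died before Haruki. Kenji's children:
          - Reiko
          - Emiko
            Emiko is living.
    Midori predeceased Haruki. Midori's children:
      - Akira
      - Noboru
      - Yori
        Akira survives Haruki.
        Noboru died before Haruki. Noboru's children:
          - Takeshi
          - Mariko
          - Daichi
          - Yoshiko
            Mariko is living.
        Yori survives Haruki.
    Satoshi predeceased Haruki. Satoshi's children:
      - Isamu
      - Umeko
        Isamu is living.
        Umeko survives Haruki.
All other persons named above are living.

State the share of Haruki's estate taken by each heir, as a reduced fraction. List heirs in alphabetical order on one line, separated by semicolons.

Akira 1/12; Chiyo 1/16; Daichi 1/48; Emiko 1/32; Fumio 1/4; Isamu 1/8; Junko 1/16; Mariko 1/48; Reiko 1/32; Sachiko 1/16; Takeshi 1/48; Umeko 1/8; Yori 1/12; Yoshiko 1/48

There is no surviving spouse, so the entire estate passes to Haruki's descendants per stirpes.
The estate is divided into 4 equal shares of 1/4 among Fumio, Hana, Midori, Satoshi.
Fumio is living and takes 1/4.
Hana predeceased; the 1/4 allotted to Hana's branch passes to Hana's issue by representation.
The 1/4 is divided into 4 equal shares of 1/16 among Chiyo, Sachiko, Junko, Kenji.
Chiyo is living and takes 1/16.
Sachiko is living and takes 1/16.
Junko is living and takes 1/16.
Kenji predeceased; the 1/16 allotted to Kenji's branch passes to Kenji's issue by representation.
The 1/16 is divided into 2 equal shares of 1/32 among Reiko, Emiko.
Reiko is living and takes 1/32.
Emiko is living and takes 1/32.
Midori predeceased; the 1/4 allotted to Midori's branch passes to Midori's issue by representation.
The 1/4 is divided into 3 equal shares of 1/12 among Akira, Noboru, Yori.
Akira is living and takes 1/12.
Noboru predeceased; the 1/12 allotted to Noboru's branch passes to Noboru's issue by representation.
The 1/12 is divided into 4 equal shares of 1/48 among Takeshi, Mariko, Daichi, Yoshiko.
Takeshi is living and takes 1/48.
Mariko is living and takes 1/48.
Daichi is living and takes 1/48.
Yoshiko is living and takes 1/48.
Yori is living and takes 1/12.
Satoshi predeceased; the 1/4 allotted to Satoshi's branch passes to Satoshi's issue by representation.
The 1/4 is divided into 2 equal shares of 1/8 among Isamu, Umeko.
Isamu is living and takes 1/8.
Umeko is living and takes 1/8.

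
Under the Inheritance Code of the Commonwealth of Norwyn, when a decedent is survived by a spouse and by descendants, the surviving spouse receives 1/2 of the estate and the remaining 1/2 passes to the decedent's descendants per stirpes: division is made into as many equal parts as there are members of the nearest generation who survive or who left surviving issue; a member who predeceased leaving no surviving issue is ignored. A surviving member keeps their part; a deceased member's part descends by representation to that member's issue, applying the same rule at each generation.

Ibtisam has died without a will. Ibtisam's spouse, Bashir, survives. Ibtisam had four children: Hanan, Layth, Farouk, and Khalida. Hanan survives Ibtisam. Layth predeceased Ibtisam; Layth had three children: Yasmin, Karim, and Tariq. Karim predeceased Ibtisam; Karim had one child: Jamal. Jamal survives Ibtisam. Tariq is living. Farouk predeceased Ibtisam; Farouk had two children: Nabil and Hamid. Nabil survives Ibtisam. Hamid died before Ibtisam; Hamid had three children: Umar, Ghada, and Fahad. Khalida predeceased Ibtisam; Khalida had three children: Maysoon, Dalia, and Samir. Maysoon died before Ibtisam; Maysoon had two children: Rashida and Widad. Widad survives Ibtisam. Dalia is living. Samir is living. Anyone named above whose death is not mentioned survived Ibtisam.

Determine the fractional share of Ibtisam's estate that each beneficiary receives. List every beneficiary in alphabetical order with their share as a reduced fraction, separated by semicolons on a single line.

Bashir, as surviving spouse, takes 1/2.
The remaining 1/2 passes to Ibtisam's descendants per stirpes.
The 1/2 is divided into 4 equal shares of 1/8 among Hanan, Layth, Farouk, Khalida.
Hanan is living and takes 1/8.
Layth predeceased; the 1/8 allotted to Layth's branch passes to Layth's issue by representation.
The 1/8 is divided into 3 equal shares of 1/24 among Yasmin, Karim, Tariq.
Yasmin is living and takes 1/24.
Karim predeceased; the 1/24 allotted to Karim's branch passes to Karim's issue by representation.
Jamal is the sole taker at this level and receives the full 1/24.
Tariq is living and takes 1/24.
Farouk predeceased; the 1/8 allotted to Farouk's branch passes to Farouk's issue by representation.
The 1/8 is divided into 2 equal shares of 1/16 among Nabil, Hamid.
Nabil is living and takes 1/16.
Hamid predeceased; the 1/16 allotted to Hamid's branch passes to Hamid's issue by representation.
The 1/16 is divided into 3 equal shares of 1/48 among Umar, Ghada, Fahad.
Umar is living and takes 1/48.
Ghada is living and takes 1/48.
Fahad is living and takes 1/48.
Khalida predeceased; the 1/8 allotted to Khalida's branch passes to Khalida's issue by representation.
The 1/8 is divided into 3 equal shares of 1/24 among Maysoon, Dalia, Samir.
Maysoon predeceased; the 1/24 allotted to Maysoon's branch passes to Maysoon's issue by representation.
The 1/24 is divided into 2 equal shares of 1/48 among Rashida, Widad.
Rashida is living and takes 1/48.
Widad is living and takes 1/48.
Dalia is living and takes 1/24.
Samir is living and takes 1/24.

Bashir 1/2; Dalia 1/24; Fahad 1/48; Ghada 1/48; Hanan 1/8; Jamal 1/24; Nabil 1/16; Rashida 1/48; Samir 1/24; Tariq 1/24; Umar 1/48; Widad 1/48; Yasmin 1/24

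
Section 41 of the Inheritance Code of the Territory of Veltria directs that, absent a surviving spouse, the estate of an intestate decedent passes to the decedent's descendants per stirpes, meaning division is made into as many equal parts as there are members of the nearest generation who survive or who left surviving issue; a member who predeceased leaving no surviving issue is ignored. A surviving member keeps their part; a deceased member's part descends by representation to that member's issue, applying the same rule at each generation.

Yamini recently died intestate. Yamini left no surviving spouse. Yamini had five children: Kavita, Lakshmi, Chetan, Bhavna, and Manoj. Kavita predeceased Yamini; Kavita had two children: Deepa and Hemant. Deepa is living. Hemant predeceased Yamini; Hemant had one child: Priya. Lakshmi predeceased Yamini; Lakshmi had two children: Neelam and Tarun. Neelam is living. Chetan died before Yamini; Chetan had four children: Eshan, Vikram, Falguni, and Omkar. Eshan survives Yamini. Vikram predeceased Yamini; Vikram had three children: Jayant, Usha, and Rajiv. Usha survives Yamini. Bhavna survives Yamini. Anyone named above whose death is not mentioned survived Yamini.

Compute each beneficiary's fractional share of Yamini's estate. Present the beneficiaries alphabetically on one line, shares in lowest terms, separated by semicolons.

There is no surviving spouse, so the entire estate passes to Yamini's descendants per stirpes.
The estate is divided into 5 equal shares of 1/5 among Kavita, Lakshmi, Chetan, Bhavna, Manoj.
Kavita predeceased; the 1/5 allotted to Kavita's branch passes to Kavita's issue by representation.
The 1/5 is divided into 2 equal shares of 1/10 among Deepa, Hemant.
Deepa is living and takes 1/10.
Hemant predeceased; the 1/10 allotted to Hemant's branch passes to Hemant's issue by representation.
Priya is the sole taker at this level and receives the full 1/10.
Lakshmi predeceased; the 1/5 allotted to Lakshmi's branch passes to Lakshmi's issue by representation.
The 1/5 is divided into 2 equal shares of 1/10 among Neelam, Tarun.
Neelam is living and takes 1/10.
Tarun is living and takes 1/10.
Chetan predeceased; the 1/5 allotted to Chetan's branch passes to Chetan's issue by representation.
The 1/5 is divided into 4 equal shares of 1/20 among Eshan, Vikram, Falguni, Omkar.
Eshan is living and takes 1/20.
Vikram predeceased; the 1/20 allotted to Vikram's branch passes to Vikram's issue by representation.
The 1/20 is divided into 3 equal shares of 1/60 among Jayant, Usha, Rajiv.
Jayant is living and takes 1/60.
Usha is living and takes 1/60.
Rajiv is living and takes 1/60.
Falguni is living and takes 1/20.
Omkar is living and takes 1/20.
Bhavna is living and takes 1/5.
Manoj is living and takes 1/5.

Bhavna 1/5; Deepa 1/10; Eshan 1/20; Falguni 1/20; Jayant 1/60; Manoj 1/5; Neelam 1/10; Omkar 1/20; Priya 1/10; Rajiv 1/60; Tarun 1/10; Usha 1/60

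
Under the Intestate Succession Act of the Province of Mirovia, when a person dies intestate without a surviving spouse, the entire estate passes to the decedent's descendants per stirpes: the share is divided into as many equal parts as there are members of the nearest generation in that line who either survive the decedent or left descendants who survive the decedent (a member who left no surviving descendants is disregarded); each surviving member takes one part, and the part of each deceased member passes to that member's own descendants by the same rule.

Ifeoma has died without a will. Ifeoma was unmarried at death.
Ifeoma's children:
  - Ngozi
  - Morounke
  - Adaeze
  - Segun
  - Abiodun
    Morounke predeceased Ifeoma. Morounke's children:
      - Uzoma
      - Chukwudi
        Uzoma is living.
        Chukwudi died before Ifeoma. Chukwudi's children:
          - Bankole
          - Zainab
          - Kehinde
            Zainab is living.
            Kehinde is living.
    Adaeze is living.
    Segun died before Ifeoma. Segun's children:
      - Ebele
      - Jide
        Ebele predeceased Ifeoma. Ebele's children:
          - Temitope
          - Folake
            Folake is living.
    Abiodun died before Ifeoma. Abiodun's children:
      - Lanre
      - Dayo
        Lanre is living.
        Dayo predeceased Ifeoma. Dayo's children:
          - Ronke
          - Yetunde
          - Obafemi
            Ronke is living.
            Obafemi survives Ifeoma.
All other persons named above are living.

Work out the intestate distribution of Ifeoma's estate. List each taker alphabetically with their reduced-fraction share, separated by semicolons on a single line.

Adaeze 1/5; Bankole 1/30; Folake 1/20; Jide 1/10; Kehinde 1/30; Lanre 1/10; Ngozi 1/5; Obafemi 1/30; Ronke 1/30; Temitope 1/20; Uzoma 1/10; Yetunde 1/30; Zainab 1/30

There is no surviving spouse, so the entire estate passes to Ifeoma's descendants per stirpes.
The estate is divided into 5 equal shares of 1/5 among Ngozi, Morounke, Adaeze, Segun, Abiodun.
Ngozi is living and takes 1/5.
Morounke predeceased; the 1/5 allotted to Morounke's branch passes to Morounke's issue by representation.
The 1/5 is divided into 2 equal shares of 1/10 among Uzoma, Chukwudi.
Uzoma is living and takes 1/10.
Chukwudi predeceased; the 1/10 allotted to Chukwudi's branch passes to Chukwudi's issue by representation.
The 1/10 is divided into 3 equal shares of 1/30 among Bankole, Zainab, Kehinde.
Bankole is living and takes 1/30.
Zainab is living and takes 1/30.
Kehinde is living and takes 1/30.
Adaeze is living and takes 1/5.
Segun predeceased; the 1/5 allotted to Segun's branch passes to Segun's issue by representation.
The 1/5 is divided into 2 equal shares of 1/10 among Ebele, Jide.
Ebele predeceased; the 1/10 allotted to Ebele's branch passes to Ebele's issue by representation.
The 1/10 is divided into 2 equal shares of 1/20 among Temitope, Folake.
Temitope is living and takes 1/20.
Folake is living and takes 1/20.
Jide is living and takes 1/10.
Abiodun predeceased; the 1/5 allotted to Abiodun's branch passes to Abiodun's issue by representation.
The 1/5 is divided into 2 equal shares of 1/10 among Lanre, Dayo.
Lanre is living and takes 1/10.
Dayo predeceased; the 1/10 allotted to Dayo's branch passes to Dayo's issue by representation.
The 1/10 is divided into 3 equal shares of 1/30 among Ronke, Yetunde, Obafemi.
Ronke is living and takes 1/30.
Yetunde is living and takes 1/30.
Obafemi is living and takes 1/30.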